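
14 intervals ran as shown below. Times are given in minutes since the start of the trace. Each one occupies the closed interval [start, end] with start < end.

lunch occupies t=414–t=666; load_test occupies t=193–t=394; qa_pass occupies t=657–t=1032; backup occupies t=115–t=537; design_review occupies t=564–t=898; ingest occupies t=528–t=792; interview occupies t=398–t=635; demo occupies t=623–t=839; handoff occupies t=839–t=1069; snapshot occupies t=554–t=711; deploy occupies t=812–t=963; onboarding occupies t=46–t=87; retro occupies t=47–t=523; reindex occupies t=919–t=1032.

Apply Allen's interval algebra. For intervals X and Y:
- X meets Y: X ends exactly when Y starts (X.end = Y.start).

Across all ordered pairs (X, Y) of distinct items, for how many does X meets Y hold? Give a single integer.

Checking all 182 ordered pairs for relation 'meets'; matching pairs in alphabetical order:
(demo, handoff): demo meets handoff ✓
Count: 1.

1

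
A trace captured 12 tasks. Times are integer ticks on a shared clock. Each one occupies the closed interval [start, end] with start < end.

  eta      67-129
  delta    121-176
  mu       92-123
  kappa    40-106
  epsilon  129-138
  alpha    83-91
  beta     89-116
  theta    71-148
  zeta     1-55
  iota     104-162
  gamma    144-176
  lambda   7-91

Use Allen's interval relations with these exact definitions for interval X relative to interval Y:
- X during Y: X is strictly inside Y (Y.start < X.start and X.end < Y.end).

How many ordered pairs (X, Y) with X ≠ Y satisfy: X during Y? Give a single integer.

10

Checking all 132 ordered pairs for relation 'during'; matching pairs in alphabetical order:
(alpha, eta): alpha during eta ✓
(alpha, kappa): alpha during kappa ✓
(alpha, theta): alpha during theta ✓
(beta, eta): beta during eta ✓
(beta, theta): beta during theta ✓
(epsilon, delta): epsilon during delta ✓
(epsilon, iota): epsilon during iota ✓
(epsilon, theta): epsilon during theta ✓
(mu, eta): mu during eta ✓
(mu, theta): mu during theta ✓
Count: 10.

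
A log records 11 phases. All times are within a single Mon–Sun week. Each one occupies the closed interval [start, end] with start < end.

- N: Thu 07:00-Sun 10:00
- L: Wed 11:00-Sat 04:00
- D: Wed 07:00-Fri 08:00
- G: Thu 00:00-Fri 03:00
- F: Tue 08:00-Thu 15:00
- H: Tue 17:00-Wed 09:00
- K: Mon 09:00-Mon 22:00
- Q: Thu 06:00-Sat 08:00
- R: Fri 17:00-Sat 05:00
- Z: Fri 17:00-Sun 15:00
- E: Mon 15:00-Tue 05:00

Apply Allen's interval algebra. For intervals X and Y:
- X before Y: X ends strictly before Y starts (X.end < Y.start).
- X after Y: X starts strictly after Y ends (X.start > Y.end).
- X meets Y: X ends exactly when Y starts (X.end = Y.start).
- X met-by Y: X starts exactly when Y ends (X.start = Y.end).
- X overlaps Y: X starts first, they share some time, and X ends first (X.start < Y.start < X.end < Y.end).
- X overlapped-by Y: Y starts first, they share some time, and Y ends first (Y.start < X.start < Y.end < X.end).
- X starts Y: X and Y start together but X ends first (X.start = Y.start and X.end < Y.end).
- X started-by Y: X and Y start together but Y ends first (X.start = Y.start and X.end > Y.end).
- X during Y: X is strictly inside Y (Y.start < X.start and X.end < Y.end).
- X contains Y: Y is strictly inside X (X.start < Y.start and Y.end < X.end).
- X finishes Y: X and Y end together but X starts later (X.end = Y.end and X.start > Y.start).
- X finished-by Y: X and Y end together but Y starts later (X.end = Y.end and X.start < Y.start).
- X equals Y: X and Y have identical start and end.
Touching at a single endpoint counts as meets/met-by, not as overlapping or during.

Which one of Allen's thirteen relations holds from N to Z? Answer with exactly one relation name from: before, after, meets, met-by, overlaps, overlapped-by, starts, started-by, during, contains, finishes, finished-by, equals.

overlaps

N = [Thu 07:00, Sun 10:00]; Z = [Fri 17:00, Sun 15:00].
Compare endpoints: N.start < Z.start, N.start < Z.end, N.end > Z.start, N.end < Z.end.
That pattern is 'overlaps'.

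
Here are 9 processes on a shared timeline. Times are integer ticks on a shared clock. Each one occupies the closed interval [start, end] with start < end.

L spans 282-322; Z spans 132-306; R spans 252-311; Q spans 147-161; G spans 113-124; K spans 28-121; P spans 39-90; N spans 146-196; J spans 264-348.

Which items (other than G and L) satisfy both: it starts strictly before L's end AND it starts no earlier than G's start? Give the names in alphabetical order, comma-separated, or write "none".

Conditions: its start is strictly before L's end (X.start < 322) AND its start is no earlier than G's start (X.start >= 113).
J: start 264 < 322? ✓; start 264 >= 113? ✓ → yes.
K: start 28 < 322? ✓; start 28 >= 113? ✗ → no.
N: start 146 < 322? ✓; start 146 >= 113? ✓ → yes.
P: start 39 < 322? ✓; start 39 >= 113? ✗ → no.
Q: start 147 < 322? ✓; start 147 >= 113? ✓ → yes.
R: start 252 < 322? ✓; start 252 >= 113? ✓ → yes.
Z: start 132 < 322? ✓; start 132 >= 113? ✓ → yes.
Result: J, N, Q, R, Z.

J, N, Q, R, Z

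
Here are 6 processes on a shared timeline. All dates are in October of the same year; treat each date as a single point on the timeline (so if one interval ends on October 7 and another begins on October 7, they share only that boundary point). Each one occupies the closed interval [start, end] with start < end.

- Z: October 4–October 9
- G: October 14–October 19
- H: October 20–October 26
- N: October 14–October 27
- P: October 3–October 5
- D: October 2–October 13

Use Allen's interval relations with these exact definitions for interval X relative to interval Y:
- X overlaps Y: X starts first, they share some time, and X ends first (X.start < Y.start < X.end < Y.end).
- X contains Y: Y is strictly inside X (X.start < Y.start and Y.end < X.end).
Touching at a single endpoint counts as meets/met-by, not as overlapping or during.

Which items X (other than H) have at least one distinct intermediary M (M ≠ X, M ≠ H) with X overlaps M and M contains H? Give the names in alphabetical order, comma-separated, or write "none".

none

Target H = [October 20, October 26].
Intermediaries M with M contains H: N.
Via N — items with X overlaps N: none.
Union: none.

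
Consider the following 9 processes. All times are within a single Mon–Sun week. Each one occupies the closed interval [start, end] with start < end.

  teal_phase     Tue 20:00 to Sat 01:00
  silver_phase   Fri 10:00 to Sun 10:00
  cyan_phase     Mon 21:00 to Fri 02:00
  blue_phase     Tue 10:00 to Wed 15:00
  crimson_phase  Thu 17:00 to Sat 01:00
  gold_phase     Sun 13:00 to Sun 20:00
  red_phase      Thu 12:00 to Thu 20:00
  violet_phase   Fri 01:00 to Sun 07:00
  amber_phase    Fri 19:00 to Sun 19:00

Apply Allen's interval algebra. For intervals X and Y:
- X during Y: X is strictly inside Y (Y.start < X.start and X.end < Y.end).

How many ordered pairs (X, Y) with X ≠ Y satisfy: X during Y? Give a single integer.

Checking all 72 ordered pairs for relation 'during'; matching pairs in alphabetical order:
(blue_phase, cyan_phase): blue_phase during cyan_phase ✓
(red_phase, cyan_phase): red_phase during cyan_phase ✓
(red_phase, teal_phase): red_phase during teal_phase ✓
Count: 3.

3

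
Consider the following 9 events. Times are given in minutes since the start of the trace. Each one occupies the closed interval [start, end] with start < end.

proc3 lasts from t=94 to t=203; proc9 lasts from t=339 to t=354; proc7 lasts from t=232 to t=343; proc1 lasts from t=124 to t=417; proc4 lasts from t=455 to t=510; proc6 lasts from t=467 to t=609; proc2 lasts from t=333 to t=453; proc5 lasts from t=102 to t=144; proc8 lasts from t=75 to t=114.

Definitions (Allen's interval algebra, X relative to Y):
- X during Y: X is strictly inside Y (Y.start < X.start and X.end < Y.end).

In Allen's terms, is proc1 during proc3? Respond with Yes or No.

No

proc1 = [t=124, t=417], proc3 = [t=94, t=203].
Actual relation of proc1 to proc3: overlapped-by.
Asked whether 'during' holds → No.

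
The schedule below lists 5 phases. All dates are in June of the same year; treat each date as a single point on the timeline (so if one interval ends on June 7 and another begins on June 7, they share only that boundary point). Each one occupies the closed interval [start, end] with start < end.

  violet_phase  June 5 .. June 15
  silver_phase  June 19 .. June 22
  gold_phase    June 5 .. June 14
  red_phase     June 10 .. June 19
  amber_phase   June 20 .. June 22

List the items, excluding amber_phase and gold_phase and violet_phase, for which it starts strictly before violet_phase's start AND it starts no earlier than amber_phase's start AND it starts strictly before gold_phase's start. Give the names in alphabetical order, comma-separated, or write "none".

none

Conditions: its start is strictly before violet_phase's start (X.start < June 5) AND its start is no earlier than amber_phase's start (X.start >= June 20) AND its start is strictly before gold_phase's start (X.start < June 5).
red_phase: start June 10 < June 5? ✗; start June 10 >= June 20? ✗; start June 10 < June 5? ✗ → no.
silver_phase: start June 19 < June 5? ✗; start June 19 >= June 20? ✗; start June 19 < June 5? ✗ → no.
Result: none.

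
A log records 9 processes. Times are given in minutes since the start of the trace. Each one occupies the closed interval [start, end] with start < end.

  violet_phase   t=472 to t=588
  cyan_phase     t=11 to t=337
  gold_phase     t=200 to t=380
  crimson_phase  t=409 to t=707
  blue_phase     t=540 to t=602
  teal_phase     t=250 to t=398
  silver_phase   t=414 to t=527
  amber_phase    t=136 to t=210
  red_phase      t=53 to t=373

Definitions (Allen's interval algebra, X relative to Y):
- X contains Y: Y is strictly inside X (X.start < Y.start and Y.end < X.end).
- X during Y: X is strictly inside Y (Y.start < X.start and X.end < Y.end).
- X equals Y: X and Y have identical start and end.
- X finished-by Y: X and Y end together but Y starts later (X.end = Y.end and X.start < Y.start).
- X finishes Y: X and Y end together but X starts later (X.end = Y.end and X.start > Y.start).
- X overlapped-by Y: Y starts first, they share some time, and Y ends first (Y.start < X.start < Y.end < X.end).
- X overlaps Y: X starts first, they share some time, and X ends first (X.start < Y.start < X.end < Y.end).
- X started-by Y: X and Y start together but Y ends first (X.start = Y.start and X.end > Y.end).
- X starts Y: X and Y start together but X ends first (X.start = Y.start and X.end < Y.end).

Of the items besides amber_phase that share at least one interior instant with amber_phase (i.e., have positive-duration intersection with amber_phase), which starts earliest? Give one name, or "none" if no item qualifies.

Target amber_phase = [t=136, t=210].
blue_phase [t=540, t=602] → after → excluded.
crimson_phase [t=409, t=707] → after → excluded.
cyan_phase [t=11, t=337] → contains → candidate.
gold_phase [t=200, t=380] → overlapped-by → candidate.
red_phase [t=53, t=373] → contains → candidate.
silver_phase [t=414, t=527] → after → excluded.
teal_phase [t=250, t=398] → after → excluded.
violet_phase [t=472, t=588] → after → excluded.
Among candidates, earliest start is t=11 → cyan_phase.

cyan_phase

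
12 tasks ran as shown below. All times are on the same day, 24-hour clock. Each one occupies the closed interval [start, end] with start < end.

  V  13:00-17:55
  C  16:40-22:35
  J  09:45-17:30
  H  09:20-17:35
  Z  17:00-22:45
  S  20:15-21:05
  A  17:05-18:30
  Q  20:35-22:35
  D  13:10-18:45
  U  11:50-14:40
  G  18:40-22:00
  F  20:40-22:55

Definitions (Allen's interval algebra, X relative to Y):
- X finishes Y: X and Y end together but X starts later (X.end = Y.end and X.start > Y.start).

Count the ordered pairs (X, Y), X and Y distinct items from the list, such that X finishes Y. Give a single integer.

Checking all 132 ordered pairs for relation 'finishes'; matching pairs in alphabetical order:
(Q, C): Q finishes C ✓
Count: 1.

1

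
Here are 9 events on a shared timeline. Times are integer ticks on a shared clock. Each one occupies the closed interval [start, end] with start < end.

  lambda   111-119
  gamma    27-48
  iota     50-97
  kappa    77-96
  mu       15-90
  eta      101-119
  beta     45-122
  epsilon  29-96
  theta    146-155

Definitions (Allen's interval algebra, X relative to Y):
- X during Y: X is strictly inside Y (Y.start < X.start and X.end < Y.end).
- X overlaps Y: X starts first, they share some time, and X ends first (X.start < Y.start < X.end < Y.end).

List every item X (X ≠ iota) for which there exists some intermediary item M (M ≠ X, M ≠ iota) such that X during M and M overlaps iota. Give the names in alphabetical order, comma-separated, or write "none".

gamma

Target iota = [50, 97].
Intermediaries M with M overlaps iota: epsilon, mu.
Via epsilon — items with X during epsilon: none.
Via mu — items with X during mu: gamma.
Union: gamma.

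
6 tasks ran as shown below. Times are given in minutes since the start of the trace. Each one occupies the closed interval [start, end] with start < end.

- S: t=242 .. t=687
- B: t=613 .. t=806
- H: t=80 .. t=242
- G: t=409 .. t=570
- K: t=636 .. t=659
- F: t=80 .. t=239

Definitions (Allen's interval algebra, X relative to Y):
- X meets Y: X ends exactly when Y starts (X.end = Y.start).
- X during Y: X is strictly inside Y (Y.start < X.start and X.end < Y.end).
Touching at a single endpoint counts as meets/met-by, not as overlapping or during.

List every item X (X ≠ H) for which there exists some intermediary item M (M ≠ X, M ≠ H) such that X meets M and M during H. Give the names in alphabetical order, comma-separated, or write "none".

Target H = [t=80, t=242].
Intermediaries M with M during H: none.
Union: none.

none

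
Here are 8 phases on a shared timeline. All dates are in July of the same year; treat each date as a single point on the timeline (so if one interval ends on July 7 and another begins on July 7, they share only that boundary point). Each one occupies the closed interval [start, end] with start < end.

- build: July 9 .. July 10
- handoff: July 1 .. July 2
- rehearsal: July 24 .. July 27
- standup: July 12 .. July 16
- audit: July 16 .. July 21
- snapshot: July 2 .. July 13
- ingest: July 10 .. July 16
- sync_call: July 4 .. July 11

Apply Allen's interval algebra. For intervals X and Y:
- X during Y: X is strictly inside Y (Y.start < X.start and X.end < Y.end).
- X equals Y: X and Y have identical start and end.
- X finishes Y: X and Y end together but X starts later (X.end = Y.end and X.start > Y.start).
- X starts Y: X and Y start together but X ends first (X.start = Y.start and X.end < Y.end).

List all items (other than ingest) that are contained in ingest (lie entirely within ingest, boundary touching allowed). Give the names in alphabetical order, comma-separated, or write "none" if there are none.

Target ingest = [July 10, July 16].
audit [July 16, July 21] → met-by → no.
build [July 9, July 10] → meets → no.
handoff [July 1, July 2] → before → no.
rehearsal [July 24, July 27] → after → no.
snapshot [July 2, July 13] → overlaps → no.
standup [July 12, July 16] → finishes → yes.
sync_call [July 4, July 11] → overlaps → no.
Result: standup.

standup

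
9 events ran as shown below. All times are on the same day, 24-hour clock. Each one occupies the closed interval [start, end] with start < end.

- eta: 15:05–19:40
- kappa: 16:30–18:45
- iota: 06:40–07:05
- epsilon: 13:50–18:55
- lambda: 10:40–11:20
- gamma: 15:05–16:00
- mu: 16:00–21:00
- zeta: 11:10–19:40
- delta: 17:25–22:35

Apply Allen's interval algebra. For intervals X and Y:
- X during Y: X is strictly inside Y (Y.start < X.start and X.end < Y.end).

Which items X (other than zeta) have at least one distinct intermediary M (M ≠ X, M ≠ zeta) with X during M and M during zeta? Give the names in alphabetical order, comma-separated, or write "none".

gamma, kappa

Target zeta = [11:10, 19:40].
Intermediaries M with M during zeta: epsilon, gamma, kappa.
Via epsilon — items with X during epsilon: gamma, kappa.
Via gamma — items with X during gamma: none.
Via kappa — items with X during kappa: none.
Union: gamma, kappa.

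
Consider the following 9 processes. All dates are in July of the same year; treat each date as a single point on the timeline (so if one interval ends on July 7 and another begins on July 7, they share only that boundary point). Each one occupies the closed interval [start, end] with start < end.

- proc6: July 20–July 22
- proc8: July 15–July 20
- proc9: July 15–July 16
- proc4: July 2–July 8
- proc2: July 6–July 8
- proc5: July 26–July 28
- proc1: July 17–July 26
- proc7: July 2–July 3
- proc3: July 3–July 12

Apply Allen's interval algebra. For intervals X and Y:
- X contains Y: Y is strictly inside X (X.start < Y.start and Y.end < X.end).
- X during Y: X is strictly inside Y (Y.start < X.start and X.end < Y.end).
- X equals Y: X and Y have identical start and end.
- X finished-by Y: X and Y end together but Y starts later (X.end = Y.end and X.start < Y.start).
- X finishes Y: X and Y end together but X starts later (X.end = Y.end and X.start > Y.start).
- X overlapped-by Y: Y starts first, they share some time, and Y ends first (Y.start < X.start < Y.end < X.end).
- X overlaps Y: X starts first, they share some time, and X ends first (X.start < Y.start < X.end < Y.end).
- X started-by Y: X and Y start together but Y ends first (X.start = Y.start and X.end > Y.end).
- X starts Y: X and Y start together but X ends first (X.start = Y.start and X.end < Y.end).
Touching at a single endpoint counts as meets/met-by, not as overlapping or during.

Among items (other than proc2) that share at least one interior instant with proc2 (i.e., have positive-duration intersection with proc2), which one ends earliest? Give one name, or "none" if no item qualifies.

Target proc2 = [July 6, July 8].
proc1 [July 17, July 26] → after → excluded.
proc3 [July 3, July 12] → contains → candidate.
proc4 [July 2, July 8] → finished-by → candidate.
proc5 [July 26, July 28] → after → excluded.
proc6 [July 20, July 22] → after → excluded.
proc7 [July 2, July 3] → before → excluded.
proc8 [July 15, July 20] → after → excluded.
proc9 [July 15, July 16] → after → excluded.
Among candidates, earliest end is July 8 → proc4.

proc4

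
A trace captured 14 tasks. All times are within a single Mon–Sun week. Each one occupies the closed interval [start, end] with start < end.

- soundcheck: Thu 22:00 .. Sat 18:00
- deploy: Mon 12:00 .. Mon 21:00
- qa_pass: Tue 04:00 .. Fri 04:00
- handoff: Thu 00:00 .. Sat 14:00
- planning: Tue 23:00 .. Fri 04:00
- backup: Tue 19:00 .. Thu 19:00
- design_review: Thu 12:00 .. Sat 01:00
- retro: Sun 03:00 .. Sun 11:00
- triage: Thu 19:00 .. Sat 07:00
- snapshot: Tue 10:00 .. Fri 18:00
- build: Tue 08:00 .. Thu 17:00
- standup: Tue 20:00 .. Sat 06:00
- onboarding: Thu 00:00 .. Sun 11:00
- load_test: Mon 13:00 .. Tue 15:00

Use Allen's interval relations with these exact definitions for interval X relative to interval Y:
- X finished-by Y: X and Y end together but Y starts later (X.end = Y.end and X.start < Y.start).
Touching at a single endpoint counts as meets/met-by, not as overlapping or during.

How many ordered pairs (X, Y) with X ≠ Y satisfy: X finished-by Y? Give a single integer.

2

Checking all 182 ordered pairs for relation 'finished-by'; matching pairs in alphabetical order:
(onboarding, retro): onboarding finished-by retro ✓
(qa_pass, planning): qa_pass finished-by planning ✓
Count: 2.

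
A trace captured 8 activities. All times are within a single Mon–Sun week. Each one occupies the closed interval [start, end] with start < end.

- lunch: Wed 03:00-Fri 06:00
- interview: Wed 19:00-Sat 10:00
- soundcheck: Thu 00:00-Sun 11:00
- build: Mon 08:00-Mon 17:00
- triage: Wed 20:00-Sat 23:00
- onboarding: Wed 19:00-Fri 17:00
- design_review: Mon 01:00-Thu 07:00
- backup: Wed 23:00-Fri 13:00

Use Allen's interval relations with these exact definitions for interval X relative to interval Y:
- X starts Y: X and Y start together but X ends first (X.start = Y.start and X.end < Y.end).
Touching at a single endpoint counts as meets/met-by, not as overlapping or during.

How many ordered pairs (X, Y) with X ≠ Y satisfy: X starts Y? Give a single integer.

Checking all 56 ordered pairs for relation 'starts'; matching pairs in alphabetical order:
(onboarding, interview): onboarding starts interview ✓
Count: 1.

1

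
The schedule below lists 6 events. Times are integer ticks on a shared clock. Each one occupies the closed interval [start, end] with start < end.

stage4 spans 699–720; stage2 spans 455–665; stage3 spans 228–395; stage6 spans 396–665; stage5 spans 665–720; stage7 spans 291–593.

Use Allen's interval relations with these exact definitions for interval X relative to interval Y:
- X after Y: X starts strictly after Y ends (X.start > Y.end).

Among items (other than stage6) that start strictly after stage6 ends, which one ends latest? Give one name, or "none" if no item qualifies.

stage4

Target stage6 = [396, 665].
stage2 [455, 665] → finishes → excluded.
stage3 [228, 395] → before → excluded.
stage4 [699, 720] → after → candidate.
stage5 [665, 720] → met-by → excluded.
stage7 [291, 593] → overlaps → excluded.
Among candidates, latest end is 720 → stage4.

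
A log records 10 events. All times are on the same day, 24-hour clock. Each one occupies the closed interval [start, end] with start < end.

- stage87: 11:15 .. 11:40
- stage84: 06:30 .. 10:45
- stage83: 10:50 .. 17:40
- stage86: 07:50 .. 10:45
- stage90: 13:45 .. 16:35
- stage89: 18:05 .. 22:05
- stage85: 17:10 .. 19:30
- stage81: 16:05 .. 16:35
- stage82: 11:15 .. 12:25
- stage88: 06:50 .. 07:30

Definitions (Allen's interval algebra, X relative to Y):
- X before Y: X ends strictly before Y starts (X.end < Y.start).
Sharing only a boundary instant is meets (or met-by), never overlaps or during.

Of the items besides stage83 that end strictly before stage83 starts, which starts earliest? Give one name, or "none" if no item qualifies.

stage84

Target stage83 = [10:50, 17:40].
stage81 [16:05, 16:35] → during → excluded.
stage82 [11:15, 12:25] → during → excluded.
stage84 [06:30, 10:45] → before → candidate.
stage85 [17:10, 19:30] → overlapped-by → excluded.
stage86 [07:50, 10:45] → before → candidate.
stage87 [11:15, 11:40] → during → excluded.
stage88 [06:50, 07:30] → before → candidate.
stage89 [18:05, 22:05] → after → excluded.
stage90 [13:45, 16:35] → during → excluded.
Among candidates, earliest start is 06:30 → stage84.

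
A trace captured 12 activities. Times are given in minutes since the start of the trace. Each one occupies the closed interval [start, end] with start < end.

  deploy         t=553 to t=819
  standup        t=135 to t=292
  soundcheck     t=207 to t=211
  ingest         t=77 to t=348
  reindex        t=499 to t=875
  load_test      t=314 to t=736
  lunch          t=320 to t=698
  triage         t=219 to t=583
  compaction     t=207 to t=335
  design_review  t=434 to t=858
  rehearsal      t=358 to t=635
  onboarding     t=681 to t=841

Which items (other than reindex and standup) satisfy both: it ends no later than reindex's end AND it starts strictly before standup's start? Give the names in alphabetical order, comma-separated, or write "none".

Conditions: its end is no later than reindex's end (X.end <= t=875) AND its start is strictly before standup's start (X.start < t=135).
compaction: end t=335 <= t=875? ✓; start t=207 < t=135? ✗ → no.
deploy: end t=819 <= t=875? ✓; start t=553 < t=135? ✗ → no.
design_review: end t=858 <= t=875? ✓; start t=434 < t=135? ✗ → no.
ingest: end t=348 <= t=875? ✓; start t=77 < t=135? ✓ → yes.
load_test: end t=736 <= t=875? ✓; start t=314 < t=135? ✗ → no.
lunch: end t=698 <= t=875? ✓; start t=320 < t=135? ✗ → no.
onboarding: end t=841 <= t=875? ✓; start t=681 < t=135? ✗ → no.
rehearsal: end t=635 <= t=875? ✓; start t=358 < t=135? ✗ → no.
soundcheck: end t=211 <= t=875? ✓; start t=207 < t=135? ✗ → no.
triage: end t=583 <= t=875? ✓; start t=219 < t=135? ✗ → no.
Result: ingest.

ingest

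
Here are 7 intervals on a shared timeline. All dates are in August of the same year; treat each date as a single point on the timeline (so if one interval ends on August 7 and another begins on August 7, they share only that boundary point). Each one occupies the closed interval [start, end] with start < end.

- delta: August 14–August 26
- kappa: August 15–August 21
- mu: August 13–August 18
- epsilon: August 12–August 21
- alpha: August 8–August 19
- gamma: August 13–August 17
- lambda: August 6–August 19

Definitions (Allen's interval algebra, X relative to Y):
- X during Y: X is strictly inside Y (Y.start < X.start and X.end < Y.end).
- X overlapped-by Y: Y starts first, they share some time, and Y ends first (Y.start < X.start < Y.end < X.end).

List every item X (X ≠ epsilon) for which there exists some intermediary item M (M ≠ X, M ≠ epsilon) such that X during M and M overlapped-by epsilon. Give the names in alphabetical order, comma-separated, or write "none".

kappa

Target epsilon = [August 12, August 21].
Intermediaries M with M overlapped-by epsilon: delta.
Via delta — items with X during delta: kappa.
Union: kappa.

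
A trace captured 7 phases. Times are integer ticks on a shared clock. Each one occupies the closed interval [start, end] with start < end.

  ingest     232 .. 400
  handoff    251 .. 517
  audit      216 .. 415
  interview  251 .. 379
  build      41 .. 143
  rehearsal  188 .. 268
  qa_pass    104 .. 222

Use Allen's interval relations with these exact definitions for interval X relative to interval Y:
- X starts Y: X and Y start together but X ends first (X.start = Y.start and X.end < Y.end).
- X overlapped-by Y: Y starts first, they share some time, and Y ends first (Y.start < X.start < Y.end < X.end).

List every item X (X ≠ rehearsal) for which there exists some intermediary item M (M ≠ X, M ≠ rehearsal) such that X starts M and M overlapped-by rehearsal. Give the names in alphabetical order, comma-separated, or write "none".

Target rehearsal = [188, 268].
Intermediaries M with M overlapped-by rehearsal: audit, handoff, ingest, interview.
Via audit — items with X starts audit: none.
Via handoff — items with X starts handoff: interview.
Via ingest — items with X starts ingest: none.
Via interview — items with X starts interview: none.
Union: interview.

interview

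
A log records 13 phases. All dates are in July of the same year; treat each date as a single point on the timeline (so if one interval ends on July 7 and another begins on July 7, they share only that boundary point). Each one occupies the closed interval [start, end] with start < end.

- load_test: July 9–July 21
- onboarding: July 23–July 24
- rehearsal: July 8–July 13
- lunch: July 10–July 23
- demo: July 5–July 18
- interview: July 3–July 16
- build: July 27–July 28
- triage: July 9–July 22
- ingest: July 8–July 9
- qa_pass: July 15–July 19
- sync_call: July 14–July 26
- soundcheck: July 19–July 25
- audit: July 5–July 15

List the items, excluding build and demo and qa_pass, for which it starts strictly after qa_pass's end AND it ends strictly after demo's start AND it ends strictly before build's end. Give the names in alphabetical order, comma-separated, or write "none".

Conditions: its start is strictly after qa_pass's end (X.start > July 19) AND its end is strictly after demo's start (X.end > July 5) AND its end is strictly before build's end (X.end < July 28).
audit: start July 5 > July 19? ✗; end July 15 > July 5? ✓; end July 15 < July 28? ✓ → no.
ingest: start July 8 > July 19? ✗; end July 9 > July 5? ✓; end July 9 < July 28? ✓ → no.
interview: start July 3 > July 19? ✗; end July 16 > July 5? ✓; end July 16 < July 28? ✓ → no.
load_test: start July 9 > July 19? ✗; end July 21 > July 5? ✓; end July 21 < July 28? ✓ → no.
lunch: start July 10 > July 19? ✗; end July 23 > July 5? ✓; end July 23 < July 28? ✓ → no.
onboarding: start July 23 > July 19? ✓; end July 24 > July 5? ✓; end July 24 < July 28? ✓ → yes.
rehearsal: start July 8 > July 19? ✗; end July 13 > July 5? ✓; end July 13 < July 28? ✓ → no.
soundcheck: start July 19 > July 19? ✗; end July 25 > July 5? ✓; end July 25 < July 28? ✓ → no.
sync_call: start July 14 > July 19? ✗; end July 26 > July 5? ✓; end July 26 < July 28? ✓ → no.
triage: start July 9 > July 19? ✗; end July 22 > July 5? ✓; end July 22 < July 28? ✓ → no.
Result: onboarding.

onboarding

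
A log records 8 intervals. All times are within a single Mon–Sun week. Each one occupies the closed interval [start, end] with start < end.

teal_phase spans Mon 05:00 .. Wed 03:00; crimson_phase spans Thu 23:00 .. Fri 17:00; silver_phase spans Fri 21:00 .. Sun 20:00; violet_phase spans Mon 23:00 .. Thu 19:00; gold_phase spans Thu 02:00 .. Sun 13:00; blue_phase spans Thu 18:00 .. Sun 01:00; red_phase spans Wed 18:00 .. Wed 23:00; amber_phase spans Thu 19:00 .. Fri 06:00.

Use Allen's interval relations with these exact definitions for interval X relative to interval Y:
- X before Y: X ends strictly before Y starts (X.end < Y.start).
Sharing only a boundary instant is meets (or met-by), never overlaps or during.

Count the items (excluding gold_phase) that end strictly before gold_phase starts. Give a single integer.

2

Target gold_phase = [Thu 02:00, Sun 13:00].
amber_phase [Thu 19:00, Fri 06:00] → during → no.
blue_phase [Thu 18:00, Sun 01:00] → during → no.
crimson_phase [Thu 23:00, Fri 17:00] → during → no.
red_phase [Wed 18:00, Wed 23:00] → before → counts.
silver_phase [Fri 21:00, Sun 20:00] → overlapped-by → no.
teal_phase [Mon 05:00, Wed 03:00] → before → counts.
violet_phase [Mon 23:00, Thu 19:00] → overlaps → no.
Total: 2.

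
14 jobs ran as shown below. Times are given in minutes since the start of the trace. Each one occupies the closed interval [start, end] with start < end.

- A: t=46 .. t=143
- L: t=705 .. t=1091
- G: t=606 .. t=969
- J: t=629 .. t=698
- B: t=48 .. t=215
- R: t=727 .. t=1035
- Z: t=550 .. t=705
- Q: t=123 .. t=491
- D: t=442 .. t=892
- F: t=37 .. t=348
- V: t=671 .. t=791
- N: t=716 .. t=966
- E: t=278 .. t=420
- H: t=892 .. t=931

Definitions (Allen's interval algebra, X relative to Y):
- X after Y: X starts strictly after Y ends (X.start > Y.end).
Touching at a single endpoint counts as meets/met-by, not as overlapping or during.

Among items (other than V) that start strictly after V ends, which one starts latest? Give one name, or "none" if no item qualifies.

H

Target V = [t=671, t=791].
A [t=46, t=143] → before → excluded.
B [t=48, t=215] → before → excluded.
D [t=442, t=892] → contains → excluded.
E [t=278, t=420] → before → excluded.
F [t=37, t=348] → before → excluded.
G [t=606, t=969] → contains → excluded.
H [t=892, t=931] → after → candidate.
J [t=629, t=698] → overlaps → excluded.
L [t=705, t=1091] → overlapped-by → excluded.
N [t=716, t=966] → overlapped-by → excluded.
Q [t=123, t=491] → before → excluded.
R [t=727, t=1035] → overlapped-by → excluded.
Z [t=550, t=705] → overlaps → excluded.
Among candidates, latest start is t=892 → H.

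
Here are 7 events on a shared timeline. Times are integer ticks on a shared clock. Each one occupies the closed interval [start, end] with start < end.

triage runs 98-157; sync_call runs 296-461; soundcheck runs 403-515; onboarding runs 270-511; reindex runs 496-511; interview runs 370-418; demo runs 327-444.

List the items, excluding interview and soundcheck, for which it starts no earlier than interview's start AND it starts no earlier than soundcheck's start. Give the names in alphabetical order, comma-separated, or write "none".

Conditions: its start is no earlier than interview's start (X.start >= 370) AND its start is no earlier than soundcheck's start (X.start >= 403).
demo: start 327 >= 370? ✗; start 327 >= 403? ✗ → no.
onboarding: start 270 >= 370? ✗; start 270 >= 403? ✗ → no.
reindex: start 496 >= 370? ✓; start 496 >= 403? ✓ → yes.
sync_call: start 296 >= 370? ✗; start 296 >= 403? ✗ → no.
triage: start 98 >= 370? ✗; start 98 >= 403? ✗ → no.
Result: reindex.

reindex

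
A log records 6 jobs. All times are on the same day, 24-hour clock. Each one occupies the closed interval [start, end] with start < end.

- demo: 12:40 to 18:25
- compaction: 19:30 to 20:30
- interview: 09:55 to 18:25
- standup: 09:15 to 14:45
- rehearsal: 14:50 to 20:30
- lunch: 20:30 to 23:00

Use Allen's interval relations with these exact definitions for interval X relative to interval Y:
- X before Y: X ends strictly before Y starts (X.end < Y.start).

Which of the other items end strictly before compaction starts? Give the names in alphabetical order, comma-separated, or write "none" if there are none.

demo, interview, standup

Target compaction = [19:30, 20:30].
demo [12:40, 18:25] → before → yes.
interview [09:55, 18:25] → before → yes.
lunch [20:30, 23:00] → met-by → no.
rehearsal [14:50, 20:30] → finished-by → no.
standup [09:15, 14:45] → before → yes.
Result: demo, interview, standup.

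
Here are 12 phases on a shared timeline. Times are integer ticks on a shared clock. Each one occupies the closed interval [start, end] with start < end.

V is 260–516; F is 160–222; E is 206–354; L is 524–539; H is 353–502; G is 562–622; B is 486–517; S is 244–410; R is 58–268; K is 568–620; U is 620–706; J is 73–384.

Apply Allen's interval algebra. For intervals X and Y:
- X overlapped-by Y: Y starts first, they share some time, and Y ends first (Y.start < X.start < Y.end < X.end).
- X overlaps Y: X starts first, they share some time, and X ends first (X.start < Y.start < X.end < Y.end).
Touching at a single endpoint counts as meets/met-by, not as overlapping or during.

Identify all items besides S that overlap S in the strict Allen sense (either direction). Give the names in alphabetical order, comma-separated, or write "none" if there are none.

E, H, J, R, V

Target S = [244, 410].
B [486, 517] → after → no.
E [206, 354] → overlaps → yes.
F [160, 222] → before → no.
G [562, 622] → after → no.
H [353, 502] → overlapped-by → yes.
J [73, 384] → overlaps → yes.
K [568, 620] → after → no.
L [524, 539] → after → no.
R [58, 268] → overlaps → yes.
U [620, 706] → after → no.
V [260, 516] → overlapped-by → yes.
Result: E, H, J, R, V.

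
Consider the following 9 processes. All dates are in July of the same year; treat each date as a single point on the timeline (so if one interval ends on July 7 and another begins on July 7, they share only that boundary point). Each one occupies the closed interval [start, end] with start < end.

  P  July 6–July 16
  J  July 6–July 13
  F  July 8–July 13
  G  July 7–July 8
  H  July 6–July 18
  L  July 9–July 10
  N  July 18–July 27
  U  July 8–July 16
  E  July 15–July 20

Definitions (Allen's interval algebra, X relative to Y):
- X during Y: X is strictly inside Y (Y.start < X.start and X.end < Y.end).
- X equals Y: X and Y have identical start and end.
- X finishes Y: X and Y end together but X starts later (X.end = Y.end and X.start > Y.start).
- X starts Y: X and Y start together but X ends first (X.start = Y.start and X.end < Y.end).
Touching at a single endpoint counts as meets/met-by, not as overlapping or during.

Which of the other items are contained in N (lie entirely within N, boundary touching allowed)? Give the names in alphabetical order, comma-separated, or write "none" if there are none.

none

Target N = [July 18, July 27].
E [July 15, July 20] → overlaps → no.
F [July 8, July 13] → before → no.
G [July 7, July 8] → before → no.
H [July 6, July 18] → meets → no.
J [July 6, July 13] → before → no.
L [July 9, July 10] → before → no.
P [July 6, July 16] → before → no.
U [July 8, July 16] → before → no.
Result: none.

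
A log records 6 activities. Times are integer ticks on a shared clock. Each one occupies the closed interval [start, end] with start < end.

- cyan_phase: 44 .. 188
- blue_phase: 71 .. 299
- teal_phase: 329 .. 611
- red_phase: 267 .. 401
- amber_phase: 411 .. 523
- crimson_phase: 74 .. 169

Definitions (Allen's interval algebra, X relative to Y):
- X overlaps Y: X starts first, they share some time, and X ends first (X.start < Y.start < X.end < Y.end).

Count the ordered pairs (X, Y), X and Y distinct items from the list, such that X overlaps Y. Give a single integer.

Checking all 30 ordered pairs for relation 'overlaps'; matching pairs in alphabetical order:
(blue_phase, red_phase): blue_phase overlaps red_phase ✓
(cyan_phase, blue_phase): cyan_phase overlaps blue_phase ✓
(red_phase, teal_phase): red_phase overlaps teal_phase ✓
Count: 3.

3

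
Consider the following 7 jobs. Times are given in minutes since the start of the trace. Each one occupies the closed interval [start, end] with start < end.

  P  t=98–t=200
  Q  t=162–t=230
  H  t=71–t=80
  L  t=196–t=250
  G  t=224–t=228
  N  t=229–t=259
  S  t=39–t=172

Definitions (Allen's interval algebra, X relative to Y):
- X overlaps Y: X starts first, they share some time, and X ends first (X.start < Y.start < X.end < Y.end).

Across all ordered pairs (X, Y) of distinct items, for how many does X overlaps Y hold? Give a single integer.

7

Checking all 42 ordered pairs for relation 'overlaps'; matching pairs in alphabetical order:
(L, N): L overlaps N ✓
(P, L): P overlaps L ✓
(P, Q): P overlaps Q ✓
(Q, L): Q overlaps L ✓
(Q, N): Q overlaps N ✓
(S, P): S overlaps P ✓
(S, Q): S overlaps Q ✓
Count: 7.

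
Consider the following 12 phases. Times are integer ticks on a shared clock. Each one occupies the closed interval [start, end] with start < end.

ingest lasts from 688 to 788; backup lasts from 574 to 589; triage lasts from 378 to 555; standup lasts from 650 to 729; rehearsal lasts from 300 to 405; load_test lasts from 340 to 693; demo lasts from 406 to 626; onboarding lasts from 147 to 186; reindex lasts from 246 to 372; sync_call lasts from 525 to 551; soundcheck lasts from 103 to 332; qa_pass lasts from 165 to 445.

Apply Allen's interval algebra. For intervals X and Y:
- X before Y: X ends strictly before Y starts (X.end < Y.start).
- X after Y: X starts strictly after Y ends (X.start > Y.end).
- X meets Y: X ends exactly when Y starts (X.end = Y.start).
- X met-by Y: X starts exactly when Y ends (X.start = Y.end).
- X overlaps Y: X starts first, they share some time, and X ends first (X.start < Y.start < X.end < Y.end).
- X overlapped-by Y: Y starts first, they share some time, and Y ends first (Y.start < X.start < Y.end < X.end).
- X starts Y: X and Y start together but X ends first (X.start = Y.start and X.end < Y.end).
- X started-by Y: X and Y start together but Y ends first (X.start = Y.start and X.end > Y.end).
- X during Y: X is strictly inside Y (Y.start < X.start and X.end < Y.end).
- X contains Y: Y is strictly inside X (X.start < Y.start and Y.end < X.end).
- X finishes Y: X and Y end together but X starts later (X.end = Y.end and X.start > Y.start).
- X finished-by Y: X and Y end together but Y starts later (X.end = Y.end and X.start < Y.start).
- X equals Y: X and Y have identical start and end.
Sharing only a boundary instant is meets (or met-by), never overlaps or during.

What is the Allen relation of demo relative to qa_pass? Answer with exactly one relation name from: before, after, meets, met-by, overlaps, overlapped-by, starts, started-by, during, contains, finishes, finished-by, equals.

demo = [406, 626]; qa_pass = [165, 445].
Compare endpoints: demo.start > qa_pass.start, demo.start < qa_pass.end, demo.end > qa_pass.start, demo.end > qa_pass.end.
That pattern is 'overlapped-by'.

overlapped-by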